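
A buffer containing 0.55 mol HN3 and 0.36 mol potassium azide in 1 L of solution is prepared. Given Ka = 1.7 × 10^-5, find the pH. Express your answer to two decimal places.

pH = 4.59

pKa = −log(1.7 × 10^-5) = 4.770
Using pH = pKa + log([base]/[acid]) with [base]/[acid] = 0.36/0.55:
pH = 4.770 + (-0.184) = 4.59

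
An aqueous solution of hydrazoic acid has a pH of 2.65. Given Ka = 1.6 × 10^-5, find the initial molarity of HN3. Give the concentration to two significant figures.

[H+] = 10^(-2.65) = 2.24 × 10^-3 M = x
Ka = x²/(C₀ − x) ⇒ C₀ = x + x²/Ka
C₀ = 2.24 × 10^-3 + (2.24 × 10^-3)²/(1.6 × 10^-5) = 3.16 × 10^-1 M

C₀ = 3.2 × 10^-1 M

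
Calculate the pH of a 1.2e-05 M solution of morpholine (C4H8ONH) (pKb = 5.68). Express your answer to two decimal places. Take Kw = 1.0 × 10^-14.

C4H8ONH + H2O ⇌ C4H8ONH2+ + OH-
Kb = 10^(−5.68) = 2.09 × 10^-6
From the ICE table, Kb = x²/(1.2e-05 − x) = 2.09 × 10^-6.
The 5% rule fails; solving x² + Kb·x − Kb·C₀ = 0 exactly:
x = (−Kb + √(Kb² + 4·Kb·C₀))/2 = 4.07 × 10^-6 M
pOH = −log(4.07 × 10^-6) = 5.39; pH = 14.00 − 5.39 = 8.61

pH = 8.61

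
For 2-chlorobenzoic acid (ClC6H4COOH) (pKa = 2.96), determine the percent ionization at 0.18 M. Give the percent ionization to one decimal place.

ClC6H4COOH ⇌ ClC6H4COO- + H+; let x = [H+] at equilibrium.
Ka = 10^(−2.96) = 1.10 × 10^-3
Ka = x²/(C₀ − x); solving the quadratic gives x = 1.35 × 10^-2 M.
% ionization = x/C₀ × 100% = 1.35 × 10^-2/0.18 × 100% = 7.5%

7.5%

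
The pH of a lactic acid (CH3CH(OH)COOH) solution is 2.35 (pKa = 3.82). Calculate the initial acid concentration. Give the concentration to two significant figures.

[H+] = 10^(-2.35) = 4.47 × 10^-3 M = x
Ka = 10^(−3.82) = 1.51 × 10^-4
Ka = x²/(C₀ − x) ⇒ C₀ = x + x²/Ka
C₀ = 4.47 × 10^-3 + (4.47 × 10^-3)²/(1.51 × 10^-4) = 1.37 × 10^-1 M

C₀ = 1.4 × 10^-1 M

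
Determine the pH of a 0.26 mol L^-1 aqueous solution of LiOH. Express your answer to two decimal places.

LiOH is a strong base; [OH-] = 0.26 M.
pOH = -log(0.26) = 0.59
pH = 14.00 - 0.59 = 13.41

pH = 13.41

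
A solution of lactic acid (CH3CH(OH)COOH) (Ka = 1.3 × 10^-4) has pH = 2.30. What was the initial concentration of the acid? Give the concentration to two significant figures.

[H+] = 10^(-2.30) = 5.01 × 10^-3 M = x
Ka = x²/(C₀ − x) ⇒ C₀ = x + x²/Ka
C₀ = 5.01 × 10^-3 + (5.01 × 10^-3)²/(1.3 × 10^-4) = 1.98 × 10^-1 M

C₀ = 2.0 × 10^-1 M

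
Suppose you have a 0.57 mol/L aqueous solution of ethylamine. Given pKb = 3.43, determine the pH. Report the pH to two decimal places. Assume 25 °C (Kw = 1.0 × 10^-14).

C2H5NH2 + H2O ⇌ C2H5NH3+ + OH-
Kb = 10^(−3.43) = 3.72 × 10^-4
Kb = [OH-]²/(0.57 − [OH-]) = 3.72 × 10^-4
Since Kb ≪ C₀, [OH-] ≈ √(Kb·C₀) = 1.46 × 10^-2 M.
pOH = −log(1.46 × 10^-2) = 1.84; pH = 14.00 − 1.84 = 12.16

pH = 12.16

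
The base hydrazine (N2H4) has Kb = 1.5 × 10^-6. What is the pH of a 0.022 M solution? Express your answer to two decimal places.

N2H4 + H2O ⇌ N2H5+ + OH-
Kb = [OH-]²/(0.022 − [OH-]) = 1.5 × 10^-6
Since Kb ≪ C₀, [OH-] ≈ √(Kb·C₀) = 1.82 × 10^-4 M.
pOH = 3.74, so pH = 14.00 − pOH = 10.26

pH = 10.26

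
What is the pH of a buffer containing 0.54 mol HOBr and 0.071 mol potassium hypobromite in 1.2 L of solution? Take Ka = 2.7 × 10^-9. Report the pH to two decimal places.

pH = 7.69

pKa = −log(2.7 × 10^-9) = 8.569
pH = pKa + log([A⁻]/[HA]) = 8.569 + log(0.071/0.54)
pH = 8.569 + (-0.881) = 7.69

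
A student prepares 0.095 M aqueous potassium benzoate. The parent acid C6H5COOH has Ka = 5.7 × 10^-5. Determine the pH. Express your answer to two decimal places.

C6H5COO- is the conjugate base of the weak acid C6H5COOH.
Kb = Kw/Ka = 1.0×10^-14 / 5.7 × 10^-5 = 1.75 × 10^-10
Kb = [OH-]²/(0.095 − [OH-]) = 1.75 × 10^-10
Assume [OH-] ≪ 0.095: [OH-] ≈ √(1.75 × 10^-10 × 0.095) = 4.08 × 10^-6 M
pOH = 5.39, so pH = 14.00 − pOH = 8.61

pH = 8.61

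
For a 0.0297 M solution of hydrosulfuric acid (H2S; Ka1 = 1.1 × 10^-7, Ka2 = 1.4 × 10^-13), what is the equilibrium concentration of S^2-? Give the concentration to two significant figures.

1.4 × 10^-13 M

First ionization gives [H+] ≈ [HS-] = 5.72 × 10^-5 M.
Second step: Ka2 = [H+][S^2-]/[HS-] ≈ [S^2-] (since [H+] ≈ [HS-]).
So [S^2-] ≈ Ka2.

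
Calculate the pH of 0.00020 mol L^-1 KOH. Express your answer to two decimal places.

KOH is a strong base; [OH-] = 0.0002 M.
pOH = -log(0.0002) = 3.70
pH = 14.00 - 3.70 = 10.30

pH = 10.30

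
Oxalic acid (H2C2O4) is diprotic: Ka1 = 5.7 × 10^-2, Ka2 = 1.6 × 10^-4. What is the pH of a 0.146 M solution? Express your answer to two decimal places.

Since Ka1 ≫ Ka2, the first ionization dominates [H+].
Ka1 = x²/(0.146 − x) = 5.7 × 10^-2
Solving the quadratic: x = (−Ka1 + √(Ka1² + 4·Ka1·C₀))/2 = 6.71 × 10^-2 M
pH = −log(6.71 × 10^-2) = 1.17

pH = 1.17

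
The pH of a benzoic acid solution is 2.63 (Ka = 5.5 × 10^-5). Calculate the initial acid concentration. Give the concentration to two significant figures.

[H+] = 10^(-2.63) = 2.34 × 10^-3 M = x
Ka = x²/(C₀ − x) ⇒ C₀ = x + x²/Ka
C₀ = 2.34 × 10^-3 + (2.34 × 10^-3)²/(5.5 × 10^-5) = 1.02 × 10^-1 M

C₀ = 1.0 × 10^-1 M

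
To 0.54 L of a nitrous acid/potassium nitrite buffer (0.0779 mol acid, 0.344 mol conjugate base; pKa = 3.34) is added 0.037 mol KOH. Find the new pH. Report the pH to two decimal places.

After neutralization: n(HNO2) = 0.0409 mol, n(NO2-) = 0.381 mol.
pH = pKa + log([A⁻]/[HA]) = 3.34 + log(0.381/0.0409) = 3.34 +0.969

pH = 4.31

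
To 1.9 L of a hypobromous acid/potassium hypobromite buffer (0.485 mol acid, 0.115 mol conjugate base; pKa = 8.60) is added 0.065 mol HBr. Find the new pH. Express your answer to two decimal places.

pH = 7.56

After neutralization: n(HOBr) = 0.55 mol, n(OBr-) = 0.05 mol.
pH = pKa + log([A⁻]/[HA]) = 8.60 + log(0.05/0.55) = 8.60 -1.041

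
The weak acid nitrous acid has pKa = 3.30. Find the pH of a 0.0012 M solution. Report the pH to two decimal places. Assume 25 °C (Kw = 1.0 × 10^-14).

pH = 3.25

HNO2 ⇌ NO2- + H+
Ka = 10^(−3.30) = 5.01 × 10^-4
From the ICE table, Ka = x²/(0.0012 − x) = 5.01 × 10^-4.
x is not negligible relative to C₀; solve x² + 0.000501·x − 6.01e-07 = 0.
x = (−Ka + √(Ka² + 4·Ka·C₀))/2 = 5.64 × 10^-4 M
pH = −log[H+] = −log(5.64 × 10^-4) = 3.25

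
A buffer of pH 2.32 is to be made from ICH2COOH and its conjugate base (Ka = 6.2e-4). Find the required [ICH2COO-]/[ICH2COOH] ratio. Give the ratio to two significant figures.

pKa = -log(6.2 × 10^-4) = 3.208
pH = pKa + log(r) ⇒ log(r) = 2.32 − 3.208 = -0.888
r = [ICH2COO-]/[ICH2COOH] = 10^(-0.888) = 0.129

ratio = 0.13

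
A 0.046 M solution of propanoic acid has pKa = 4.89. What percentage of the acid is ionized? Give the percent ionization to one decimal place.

1.7%

CH3CH2COOH ⇌ CH3CH2COO- + H+; let x = [H+] at equilibrium.
Ka = 10^(−4.89) = 1.29 × 10^-5
x ≈ √(Ka·C₀) = √(1.29 × 10^-5 × 0.046) = 7.70 × 10^-4 M
Fraction ionized = 7.70 × 10^-4 / 0.046 = 0.0167 → 1.7%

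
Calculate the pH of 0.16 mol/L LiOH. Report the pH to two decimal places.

pH = 13.20

LiOH is a strong base; [OH-] = 0.16 M.
pOH = -log(0.16) = 0.80
pH = 14.00 - 0.80 = 13.20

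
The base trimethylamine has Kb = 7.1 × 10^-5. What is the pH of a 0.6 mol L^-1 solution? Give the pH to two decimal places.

pH = 11.81

(CH3)3N + H2O ⇌ (CH3)3NH+ + OH-
From the ICE table, Kb = x²/(0.6 − x) = 7.1 × 10^-5.
Since Kb ≪ C₀, x ≈ √(Kb·C₀) = 6.53 × 10^-3 M.
(x/C₀ = 1.1% < 5%, so the approximation holds.)
pOH = 2.19, so pH = 14.00 − pOH = 11.81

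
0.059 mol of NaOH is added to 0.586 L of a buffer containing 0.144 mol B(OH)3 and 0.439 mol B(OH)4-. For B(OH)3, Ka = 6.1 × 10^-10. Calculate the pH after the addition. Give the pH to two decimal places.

pH = 9.98

OH- converts B(OH)3 to B(OH)4-: B(OH)3 → 0.085 mol, B(OH)4- → 0.498 mol.
pKa = −log(6.1 × 10^-10) = 9.215
Henderson–Hasselbalch with mole ratio 0.498/0.085: pH = 9.215 + (+0.768)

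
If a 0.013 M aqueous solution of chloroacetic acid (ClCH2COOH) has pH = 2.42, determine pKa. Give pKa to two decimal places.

[H+] = 10^(-2.42) = 3.80 × 10^-3 M
At equilibrium [HA] = 0.013 − 3.80 × 10^-3 = 9.20 × 10^-3 M
Ka = [H+][A-]/[HA] = (3.80 × 10^-3)² / 9.20 × 10^-3 = 1.57 × 10^-3
pKa = -log(1.57 × 10^-3) = 2.80

pKa = 2.80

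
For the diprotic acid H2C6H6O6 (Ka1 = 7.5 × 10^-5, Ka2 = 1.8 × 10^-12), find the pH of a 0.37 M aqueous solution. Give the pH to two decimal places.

pH = 2.28

Ka1 ≫ Ka2, so treat the first dissociation as the only significant source of H+.
Ka1 = x²/(0.37 − x) = 7.5 × 10^-5
x ≈ √(7.5 × 10^-5 × 0.37) = 5.27 × 10^-3 M
pH = −log(5.27 × 10^-3) = 2.28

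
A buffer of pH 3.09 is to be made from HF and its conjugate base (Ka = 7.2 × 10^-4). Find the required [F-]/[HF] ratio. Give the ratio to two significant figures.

ratio = 0.89

pKa = -log(7.2 × 10^-4) = 3.143
pH = pKa + log(r) ⇒ log(r) = 3.09 − 3.143 = -0.053
r = [F-]/[HF] = 10^(-0.053) = 0.885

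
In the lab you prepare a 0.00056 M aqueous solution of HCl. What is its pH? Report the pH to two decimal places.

pH = 3.25

HCl is a strong acid and dissociates completely, so [H+] = 0.00056 M.
pH = -log(0.00056) = 3.25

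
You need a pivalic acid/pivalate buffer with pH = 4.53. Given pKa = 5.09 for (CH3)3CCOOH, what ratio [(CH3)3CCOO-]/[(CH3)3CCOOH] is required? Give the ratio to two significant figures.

ratio = 0.28

pH = pKa + log(r) ⇒ log(r) = 4.53 − 5.09 = -0.56
r = [(CH3)3CCOO-]/[(CH3)3CCOOH] = 10^(-0.56) = 0.275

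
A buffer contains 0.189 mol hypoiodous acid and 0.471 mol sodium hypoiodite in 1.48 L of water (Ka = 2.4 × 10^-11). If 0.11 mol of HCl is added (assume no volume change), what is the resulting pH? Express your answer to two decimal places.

Added H+ converts OI- to HOI: HOI → 0.299 mol, OI- → 0.361 mol.
pKa = −log(2.4 × 10^-11) = 10.620
pH = pKa + log(n_OI-/n_HOI) = 10.620 + log(0.361/0.299) = 10.620 + (+0.082)

pH = 10.70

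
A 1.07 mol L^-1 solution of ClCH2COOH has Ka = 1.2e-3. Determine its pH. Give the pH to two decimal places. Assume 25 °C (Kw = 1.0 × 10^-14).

ClCH2COOH ⇌ ClCH2COO- + H+
From the ICE table, Ka = [H+]²/(1.07 − [H+]) = 1.2 × 10^-3.
Assume [H+] ≪ 1.07: [H+] ≈ √(1.2 × 10^-3 × 1.07) = 3.58 × 10^-2 M
pH = −log(3.58 × 10^-2) = 1.45

pH = 1.45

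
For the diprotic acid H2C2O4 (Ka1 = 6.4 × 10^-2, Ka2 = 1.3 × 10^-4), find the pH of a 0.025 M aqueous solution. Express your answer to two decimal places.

Since Ka1 ≫ Ka2, the first ionization dominates [H+].
Ka1 = x²/(0.025 − x) = 6.4 × 10^-2
Solving the quadratic: x = (−Ka1 + √(Ka1² + 4·Ka1·C₀))/2 = 1.92 × 10^-2 M
pH = −log(1.92 × 10^-2) = 1.72

pH = 1.72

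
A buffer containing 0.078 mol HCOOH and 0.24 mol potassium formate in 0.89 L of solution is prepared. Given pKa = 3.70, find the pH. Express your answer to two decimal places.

pH = pKa + log([A⁻]/[HA]) = 3.70 + log(0.24/0.078)
pH = 3.70 + (+0.488) = 4.19

pH = 4.19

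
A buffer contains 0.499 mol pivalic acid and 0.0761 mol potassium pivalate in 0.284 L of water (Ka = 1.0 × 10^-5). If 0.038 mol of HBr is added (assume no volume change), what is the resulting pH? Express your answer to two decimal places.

After neutralization: n((CH3)3CCOOH) = 0.537 mol, n((CH3)3CCOO-) = 0.0381 mol.
pKa = −log(1.0 × 10^-5) = 5.000
pH = pKa + log([A⁻]/[HA]) = 5.000 + log(0.0381/0.537) = 5.000 -1.149

pH = 3.85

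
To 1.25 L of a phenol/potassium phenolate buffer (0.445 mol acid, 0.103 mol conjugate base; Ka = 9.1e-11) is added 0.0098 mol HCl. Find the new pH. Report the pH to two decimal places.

pH = 9.35

Added H+ converts C6H5O- to C6H5OH: C6H5OH → 0.455 mol, C6H5O- → 0.0932 mol.
pKa = −log(9.1 × 10^-11) = 10.041
Henderson–Hasselbalch with mole ratio 0.0932/0.455: pH = 10.041 + (-0.689)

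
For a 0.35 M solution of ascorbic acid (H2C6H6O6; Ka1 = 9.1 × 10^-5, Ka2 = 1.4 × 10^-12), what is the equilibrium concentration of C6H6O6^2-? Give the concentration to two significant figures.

1.4 × 10^-12 M

First ionization gives [H+] ≈ [HC6H6O6-] = 5.64 × 10^-3 M.
Second step: Ka2 = [H+][C6H6O6^2-]/[HC6H6O6-] ≈ [C6H6O6^2-] (since [H+] ≈ [HC6H6O6-]).
So [C6H6O6^2-] ≈ Ka2.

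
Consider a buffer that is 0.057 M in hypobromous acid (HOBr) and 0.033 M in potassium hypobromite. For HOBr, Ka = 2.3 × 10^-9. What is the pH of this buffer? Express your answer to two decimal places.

pH = 8.40

pKa = −log(2.3 × 10^-9) = 8.638
Henderson–Hasselbalch: pH = pKa + log([OBr-]/[HOBr]) = 8.638 + log(0.033/0.057)
pH = 8.638 + (-0.237) = 8.40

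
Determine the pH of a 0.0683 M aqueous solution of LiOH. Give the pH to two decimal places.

LiOH is a strong base; [OH-] = 0.0683 M.
pOH = -log(0.0683) = 1.17
pH = 14.00 - 1.17 = 12.83

pH = 12.83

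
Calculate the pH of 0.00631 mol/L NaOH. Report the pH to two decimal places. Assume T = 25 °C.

pH = 11.80

NaOH is a strong base; [OH-] = 0.00631 M.
pOH = -log(0.00631) = 2.20
pH = 14.00 - 2.20 = 11.80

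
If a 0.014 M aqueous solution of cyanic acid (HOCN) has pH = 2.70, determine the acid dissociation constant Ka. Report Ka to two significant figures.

Ka = 3.3 × 10^-4

[H+] = 10^(-2.70) = 2.00 × 10^-3 M
At equilibrium [HA] = 0.014 − 2.00 × 10^-3 = 1.20 × 10^-2 M
Ka = [H+][A-]/[HA] = (2.00 × 10^-3)² / 1.20 × 10^-2 = 3.3 × 10^-4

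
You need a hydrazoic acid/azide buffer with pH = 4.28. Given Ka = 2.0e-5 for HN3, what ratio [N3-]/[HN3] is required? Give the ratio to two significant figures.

pKa = -log(2.0 × 10^-5) = 4.699
pH = pKa + log(r) ⇒ log(r) = 4.28 − 4.699 = -0.419
r = [N3-]/[HN3] = 10^(-0.419) = 0.381

ratio = 0.38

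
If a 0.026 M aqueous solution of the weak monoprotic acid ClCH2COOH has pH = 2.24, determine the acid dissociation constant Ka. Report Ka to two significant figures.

Ka = 1.6 × 10^-3

[H+] = 10^(-2.24) = 5.75 × 10^-3 M
At equilibrium [HA] = 0.026 − 5.75 × 10^-3 = 2.02 × 10^-2 M
Ka = [H+][A-]/[HA] = (5.75 × 10^-3)² / 2.02 × 10^-2 = 1.6 × 10^-3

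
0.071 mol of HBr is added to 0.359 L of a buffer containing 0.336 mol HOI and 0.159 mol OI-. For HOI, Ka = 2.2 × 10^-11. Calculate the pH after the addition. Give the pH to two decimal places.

pH = 9.99

After neutralization: n(HOI) = 0.407 mol, n(OI-) = 0.088 mol.
pKa = −log(2.2 × 10^-11) = 10.658
pH = pKa + log([A⁻]/[HA]) = 10.658 + log(0.088/0.407) = 10.658 -0.665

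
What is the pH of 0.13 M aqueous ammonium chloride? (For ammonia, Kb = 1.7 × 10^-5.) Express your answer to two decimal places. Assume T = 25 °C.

pH = 5.06

NH4+ is the conjugate acid of the weak base NH3.
Ka = Kw/Kb = 1.0×10^-14 / 1.7 × 10^-5 = 5.88 × 10^-10
Ka = [H+]²/(0.13 − [H+]) = 5.88 × 10^-10
Assume [H+] ≪ 0.13: [H+] ≈ √(5.88 × 10^-10 × 0.13) = 8.74 × 10^-6 M
Check: 0.0067% ionized — well under 5%, approximation valid.
pH = −log[H+] = −log(8.74 × 10^-6) = 5.06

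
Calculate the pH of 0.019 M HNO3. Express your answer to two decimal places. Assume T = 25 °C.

pH = 1.72

HNO3 is a strong acid and dissociates completely, so [H+] = 0.019 M.
pH = -log(0.019) = 1.72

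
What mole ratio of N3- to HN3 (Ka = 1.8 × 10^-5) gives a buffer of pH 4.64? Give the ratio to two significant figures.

pKa = -log(1.8 × 10^-5) = 4.745
pH = pKa + log(r) ⇒ log(r) = 4.64 − 4.745 = -0.105
r = [N3-]/[HN3] = 10^(-0.105) = 0.785

ratio = 0.79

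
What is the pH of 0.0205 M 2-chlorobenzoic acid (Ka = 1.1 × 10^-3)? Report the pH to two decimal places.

ClC6H4COOH ⇌ ClC6H4COO- + H+
Ka = [H+]²/(0.0205 − [H+]) = 1.1 × 10^-3
Here C₀/Ka ≈ 18.6, so the small-[H+] approximation fails. Use the quadratic:
[H+] = [−0.0011 + √(0.0011² + 9.02e-05)]/2 = 4.23 × 10^-3 M
pH = −log(4.23 × 10^-3) = 2.37

pH = 2.37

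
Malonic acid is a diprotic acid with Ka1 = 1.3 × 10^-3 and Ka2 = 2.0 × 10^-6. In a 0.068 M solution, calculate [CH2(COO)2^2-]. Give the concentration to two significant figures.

First ionization gives [H+] ≈ [CH2(COOH)COO-] = 8.77 × 10^-3 M.
Second step: Ka2 = [H+][CH2(COO)2^2-]/[CH2(COOH)COO-] ≈ [CH2(COO)2^2-] (since [H+] ≈ [CH2(COOH)COO-]).
So [CH2(COO)2^2-] ≈ Ka2.

2.0 × 10^-6 M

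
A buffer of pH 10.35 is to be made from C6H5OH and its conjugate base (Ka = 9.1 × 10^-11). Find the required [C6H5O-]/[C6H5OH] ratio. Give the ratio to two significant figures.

ratio = 2.0

pKa = -log(9.1 × 10^-11) = 10.041
pH = pKa + log(r) ⇒ log(r) = 10.35 − 10.041 = +0.309
r = [C6H5O-]/[C6H5OH] = 10^(+0.309) = 2.04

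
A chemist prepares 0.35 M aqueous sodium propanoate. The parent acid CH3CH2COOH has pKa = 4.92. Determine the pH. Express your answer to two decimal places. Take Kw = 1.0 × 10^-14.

pH = 9.23

CH3CH2COO- is the conjugate base of the weak acid CH3CH2COOH.
Ka = 10^(−4.92) = 1.20 × 10^-5
Kb = Kw/Ka = 1.0×10^-14 / 1.20 × 10^-5 = 8.33 × 10^-10
Kb = [OH-]²/(0.35 − [OH-]) = 8.33 × 10^-10
Assume [OH-] ≪ 0.35: [OH-] ≈ √(8.33 × 10^-10 × 0.35) = 1.71 × 10^-5 M
pOH = 4.77, so pH = 14.00 − pOH = 9.23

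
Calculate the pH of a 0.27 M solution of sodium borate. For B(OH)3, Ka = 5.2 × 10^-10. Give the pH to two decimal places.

pH = 11.36

B(OH)4- is the conjugate base of the weak acid B(OH)3.
Kb = Kw/Ka = 1.0×10^-14 / 5.2 × 10^-10 = 1.92 × 10^-5
Kb = [OH-]²/(0.27 − [OH-]) = 1.92 × 10^-5
Assume [OH-] ≪ 0.27: [OH-] ≈ √(1.92 × 10^-5 × 0.27) = 2.28 × 10^-3 M
pOH = −log(2.28 × 10^-3) = 2.64; pH = 14.00 − 2.64 = 11.36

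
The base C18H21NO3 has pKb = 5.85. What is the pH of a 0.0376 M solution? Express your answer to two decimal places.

pH = 10.36

C18H21NO3 + H2O ⇌ C18H22NO3+ + OH-
Kb = 10^(−5.85) = 1.41 × 10^-6
From the ICE table, Kb = x²/(0.0376 − x) = 1.41 × 10^-6.
Assume x ≪ 0.0376: x ≈ √(1.41 × 10^-6 × 0.0376) = 2.30 × 10^-4 M
pOH = 3.64, so pH = 14.00 − pOH = 10.36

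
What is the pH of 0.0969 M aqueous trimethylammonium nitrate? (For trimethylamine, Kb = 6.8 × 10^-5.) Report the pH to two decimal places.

pH = 5.42

(CH3)3NH+ is the conjugate acid of the weak base (CH3)3N.
Ka = Kw/Kb = 1.0×10^-14 / 6.8 × 10^-5 = 1.47 × 10^-10
Ka = x²/(0.0969 − x) = 1.47 × 10^-10
Since Ka ≪ C₀, x ≈ √(Ka·C₀) = 3.77 × 10^-6 M.
pH = −log[H+] = −log(3.77 × 10^-6) = 5.42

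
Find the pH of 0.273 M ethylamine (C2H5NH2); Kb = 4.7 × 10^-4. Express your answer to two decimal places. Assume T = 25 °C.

pH = 12.05

C2H5NH2 + H2O ⇌ C2H5NH3+ + OH-
Kb = [OH-]²/(0.273 − [OH-]) = 4.7 × 10^-4
Since Kb ≪ C₀, [OH-] ≈ √(Kb·C₀) = 1.13 × 10^-2 M.
pOH = 1.95, so pH = 14.00 − pOH = 12.05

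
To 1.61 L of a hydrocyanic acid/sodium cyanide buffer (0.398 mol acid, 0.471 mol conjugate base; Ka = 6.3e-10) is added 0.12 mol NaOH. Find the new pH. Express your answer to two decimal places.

pH = 9.53

After neutralization: n(HCN) = 0.278 mol, n(CN-) = 0.591 mol.
pKa = −log(6.3 × 10^-10) = 9.201
Henderson–Hasselbalch with mole ratio 0.591/0.278: pH = 9.201 + (+0.328)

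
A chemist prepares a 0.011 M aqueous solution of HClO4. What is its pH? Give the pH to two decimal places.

pH = 1.96

HClO4 is a strong acid and dissociates completely, so [H+] = 0.011 M.
pH = -log(0.011) = 1.96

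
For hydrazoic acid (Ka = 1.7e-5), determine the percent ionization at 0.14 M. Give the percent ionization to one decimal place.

1.1%

HN3 ⇌ N3- + H+; let x = [H+] at equilibrium.
x ≈ √(Ka·C₀) = √(1.7 × 10^-5 × 0.14) = 1.54 × 10^-3 M
% ionization = x/C₀ × 100% = 1.54 × 10^-3/0.14 × 100% = 1.1%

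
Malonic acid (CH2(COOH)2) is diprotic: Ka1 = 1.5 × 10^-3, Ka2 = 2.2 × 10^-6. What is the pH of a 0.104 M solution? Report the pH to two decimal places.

pH = 1.93

Ka1 ≫ Ka2, so treat the first dissociation as the only significant source of H+.
Ka1 = x²/(0.104 − x) = 1.5 × 10^-3
Solving the quadratic: x = (−Ka1 + √(Ka1² + 4·Ka1·C₀))/2 = 1.18 × 10^-2 M
pH = −log(1.18 × 10^-2) = 1.93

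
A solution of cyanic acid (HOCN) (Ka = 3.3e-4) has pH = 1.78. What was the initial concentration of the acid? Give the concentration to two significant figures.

C₀ = 8.5 × 10^-1 M

[H+] = 10^(-1.78) = 1.66 × 10^-2 M = x
Ka = x²/(C₀ − x) ⇒ C₀ = x + x²/Ka
C₀ = 1.66 × 10^-2 + (1.66 × 10^-2)²/(3.3 × 10^-4) = 8.52 × 10^-1 M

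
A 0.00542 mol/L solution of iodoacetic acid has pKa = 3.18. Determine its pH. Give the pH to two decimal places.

pH = 2.80

ICH2COOH ⇌ ICH2COO- + H+
Ka = 10^(−3.18) = 6.61 × 10^-4
From the ICE table, Ka = x²/(0.00542 − x) = 6.61 × 10^-4.
Here C₀/Ka ≈ 8.2, so the small-x approximation fails. Use the quadratic:
x = (−Ka + √(Ka² + 4·Ka·C₀))/2 = 1.59 × 10^-3 M
pH = −log(1.59 × 10^-3) = 2.80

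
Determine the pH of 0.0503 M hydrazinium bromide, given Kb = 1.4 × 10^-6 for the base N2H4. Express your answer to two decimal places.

N2H5+ is the conjugate acid of the weak base N2H4.
Ka = Kw/Kb = 1.0×10^-14 / 1.4 × 10^-6 = 7.14 × 10^-9
Ka = x²/(0.0503 − x) = 7.14 × 10^-9
Assume x ≪ 0.0503: x ≈ √(7.14 × 10^-9 × 0.0503) = 1.90 × 10^-5 M
pH = −log[H+] = −log(1.90 × 10^-5) = 4.72

pH = 4.72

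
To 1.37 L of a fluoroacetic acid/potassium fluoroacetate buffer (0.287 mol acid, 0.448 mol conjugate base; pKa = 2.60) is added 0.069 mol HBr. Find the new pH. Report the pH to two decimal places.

pH = 2.63

Added H+ converts FCH2COO- to FCH2COOH: FCH2COOH → 0.356 mol, FCH2COO- → 0.379 mol.
Henderson–Hasselbalch with mole ratio 0.379/0.356: pH = 2.60 + (+0.027)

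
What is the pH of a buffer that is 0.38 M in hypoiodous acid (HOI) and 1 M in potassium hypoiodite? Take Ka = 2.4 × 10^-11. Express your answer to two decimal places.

pH = 11.04

pKa = −log(2.4 × 10^-11) = 10.620
pH = pKa + log([A⁻]/[HA]) = 10.620 + log(1/0.38)
pH = 10.620 + (+0.420) = 11.04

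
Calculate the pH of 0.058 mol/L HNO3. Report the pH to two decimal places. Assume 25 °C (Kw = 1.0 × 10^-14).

pH = 1.24

HNO3 is a strong acid and dissociates completely, so [H+] = 0.058 M.
pH = -log(0.058) = 1.24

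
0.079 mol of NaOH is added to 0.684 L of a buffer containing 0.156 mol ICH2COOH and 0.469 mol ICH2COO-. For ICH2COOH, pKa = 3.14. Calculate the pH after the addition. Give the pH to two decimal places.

pH = 3.99

After neutralization: n(ICH2COOH) = 0.077 mol, n(ICH2COO-) = 0.548 mol.
Henderson–Hasselbalch with mole ratio 0.548/0.077: pH = 3.14 + (+0.852)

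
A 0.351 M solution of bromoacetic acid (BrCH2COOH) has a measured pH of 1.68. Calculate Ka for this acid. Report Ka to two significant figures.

[H+] = 10^(-1.68) = 2.09 × 10^-2 M
At equilibrium [HA] = 0.351 − 2.09 × 10^-2 = 3.30 × 10^-1 M
Ka = [H+][A-]/[HA] = (2.09 × 10^-2)² / 3.30 × 10^-1 = 1.3 × 10^-3

Ka = 1.3 × 10^-3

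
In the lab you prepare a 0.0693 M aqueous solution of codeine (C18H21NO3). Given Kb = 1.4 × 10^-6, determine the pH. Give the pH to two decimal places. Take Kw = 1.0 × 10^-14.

pH = 10.49

C18H21NO3 + H2O ⇌ C18H22NO3+ + OH-
From the ICE table, Kb = x²/(0.0693 − x) = 1.4 × 10^-6.
Since Kb ≪ C₀, x ≈ √(Kb·C₀) = 3.11 × 10^-4 M.
(x/C₀ = 0.45% < 5%, so the approximation holds.)
pOH = −log(3.11 × 10^-4) = 3.51; pH = 14.00 − 3.51 = 10.49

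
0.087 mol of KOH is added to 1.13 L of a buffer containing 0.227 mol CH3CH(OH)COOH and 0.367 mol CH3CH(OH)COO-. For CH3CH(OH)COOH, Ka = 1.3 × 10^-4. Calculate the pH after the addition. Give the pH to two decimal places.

After neutralization: n(CH3CH(OH)COOH) = 0.14 mol, n(CH3CH(OH)COO-) = 0.454 mol.
pKa = −log(1.3 × 10^-4) = 3.886
Henderson–Hasselbalch with mole ratio 0.454/0.14: pH = 3.886 + (+0.511)

pH = 4.40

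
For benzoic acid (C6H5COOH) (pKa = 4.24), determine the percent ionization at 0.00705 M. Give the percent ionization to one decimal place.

C6H5COOH ⇌ C6H5COO- + H+; let x = [H+] at equilibrium.
Ka = 10^(−4.24) = 5.75 × 10^-5
Ka = x²/(C₀ − x); solving the quadratic gives x = 6.09 × 10^-4 M.
Fraction ionized = 6.09 × 10^-4 / 0.00705 = 0.0864 → 8.6%

8.6%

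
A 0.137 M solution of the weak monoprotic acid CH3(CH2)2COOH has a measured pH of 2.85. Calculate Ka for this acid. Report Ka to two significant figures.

Ka = 1.5 × 10^-5

[H+] = 10^(-2.85) = 1.41 × 10^-3 M
At equilibrium [HA] = 0.137 − 1.41 × 10^-3 = 1.36 × 10^-1 M
Ka = [H+][A-]/[HA] = (1.41 × 10^-3)² / 1.36 × 10^-1 = 1.5 × 10^-5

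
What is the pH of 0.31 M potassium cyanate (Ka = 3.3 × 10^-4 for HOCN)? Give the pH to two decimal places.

OCN- is the conjugate base of the weak acid HOCN.
Kb = Kw/Ka = 1.0×10^-14 / 3.3 × 10^-4 = 3.03 × 10^-11
Kb = [OH-]²/(0.31 − [OH-]) = 3.03 × 10^-11
Neglecting [OH-] in the denominator: [OH-] = √(3.03 × 10^-11 × 0.31) = 3.06 × 10^-6 M
([OH-]/C₀ = 0.00099% < 5%, so the approximation holds.)
pOH = −log(3.06 × 10^-6) = 5.51; pH = 14.00 − 5.51 = 8.49

pH = 8.49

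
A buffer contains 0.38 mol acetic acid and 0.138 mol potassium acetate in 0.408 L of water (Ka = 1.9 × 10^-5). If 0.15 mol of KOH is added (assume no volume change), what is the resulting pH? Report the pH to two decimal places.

After neutralization: n(CH3COOH) = 0.23 mol, n(CH3COO-) = 0.288 mol.
pKa = −log(1.9 × 10^-5) = 4.721
pH = pKa + log([A⁻]/[HA]) = 4.721 + log(0.288/0.23) = 4.721 +0.098

pH = 4.82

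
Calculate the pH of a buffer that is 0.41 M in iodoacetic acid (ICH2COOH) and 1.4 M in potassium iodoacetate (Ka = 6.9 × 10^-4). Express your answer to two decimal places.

pH = 3.69

pKa = −log(6.9 × 10^-4) = 3.161
Henderson–Hasselbalch: pH = pKa + log([ICH2COO-]/[ICH2COOH]) = 3.161 + log(1.4/0.41)
pH = 3.161 + (+0.533) = 3.69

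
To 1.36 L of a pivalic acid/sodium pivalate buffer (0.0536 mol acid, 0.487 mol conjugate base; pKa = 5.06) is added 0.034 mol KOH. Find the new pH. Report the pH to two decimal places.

After neutralization: n((CH3)3CCOOH) = 0.0196 mol, n((CH3)3CCOO-) = 0.521 mol.
Henderson–Hasselbalch with mole ratio 0.521/0.0196: pH = 5.06 + (+1.425)

pH = 6.48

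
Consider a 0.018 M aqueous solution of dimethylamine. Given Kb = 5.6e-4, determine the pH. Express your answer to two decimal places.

pH = 11.46

(CH3)2NH + H2O ⇌ (CH3)2NH2+ + OH-
Kb = [OH-]²/(0.018 − [OH-]) = 5.6 × 10^-4
[OH-] is not negligible relative to C₀; solve [OH-]² + 0.00056·[OH-] − 1.01e-05 = 0.
[OH-] = (−Kb + √(Kb² + 4·Kb·C₀))/2 = 2.91 × 10^-3 M
pOH = −log(2.91 × 10^-3) = 2.54; pH = 14.00 − 2.54 = 11.46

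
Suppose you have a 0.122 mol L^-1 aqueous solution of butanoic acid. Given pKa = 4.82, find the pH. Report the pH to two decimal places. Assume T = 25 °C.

pH = 2.87

CH3(CH2)2COOH ⇌ CH3(CH2)2COO- + H+
Ka = 10^(−4.82) = 1.51 × 10^-5
Ka = [H+]²/(0.122 − [H+]) = 1.51 × 10^-5
Assume [H+] ≪ 0.122: [H+] ≈ √(1.51 × 10^-5 × 0.122) = 1.36 × 10^-3 M
Check: 1.1% ionized — well under 5%, approximation valid.
pH = −log[H+] = −log(1.36 × 10^-3) = 2.87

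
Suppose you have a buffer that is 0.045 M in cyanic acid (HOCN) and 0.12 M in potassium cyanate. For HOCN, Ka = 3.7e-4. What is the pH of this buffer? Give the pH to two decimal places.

pKa = −log(3.7 × 10^-4) = 3.432
pH = pKa + log([A⁻]/[HA]) = 3.432 + log(0.12/0.045)
pH = 3.432 + (+0.426) = 3.86

pH = 3.86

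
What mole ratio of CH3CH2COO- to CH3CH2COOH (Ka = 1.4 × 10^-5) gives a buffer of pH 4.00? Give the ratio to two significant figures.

pKa = -log(1.4 × 10^-5) = 4.854
pH = pKa + log(r) ⇒ log(r) = 4.00 − 4.854 = -0.854
r = [CH3CH2COO-]/[CH3CH2COOH] = 10^(-0.854) = 0.14

ratio = 0.14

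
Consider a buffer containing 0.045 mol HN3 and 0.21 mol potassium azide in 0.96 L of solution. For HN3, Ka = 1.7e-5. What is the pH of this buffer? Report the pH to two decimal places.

pKa = −log(1.7 × 10^-5) = 4.770
Henderson–Hasselbalch: pH = pKa + log([N3-]/[HN3]) = 4.770 + log(0.21/0.045)
pH = 4.770 + (+0.669) = 5.44

pH = 5.44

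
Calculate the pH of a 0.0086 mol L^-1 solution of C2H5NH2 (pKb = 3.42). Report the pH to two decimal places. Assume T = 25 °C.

pH = 11.21

C2H5NH2 + H2O ⇌ C2H5NH3+ + OH-
Kb = 10^(−3.42) = 3.80 × 10^-4
From the ICE table, Kb = [OH-]²/(0.0086 − [OH-]) = 3.80 × 10^-4.
[OH-] is not negligible relative to C₀; solve [OH-]² + 0.00038·[OH-] − 3.27e-06 = 0.
[OH-] = (−Kb + √(Kb² + 4·Kb·C₀))/2 = 1.63 × 10^-3 M
pOH = 2.79, so pH = 14.00 − pOH = 11.21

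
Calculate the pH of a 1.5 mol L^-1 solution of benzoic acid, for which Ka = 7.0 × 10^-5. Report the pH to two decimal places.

C6H5COOH ⇌ C6H5COO- + H+
Ka = [H+]²/(1.5 − [H+]) = 7.0 × 10^-5
Assume [H+] ≪ 1.5: [H+] ≈ √(7.0 × 10^-5 × 1.5) = 1.02 × 10^-2 M
pH = −log[H+] = −log(1.02 × 10^-2) = 1.99

pH = 1.99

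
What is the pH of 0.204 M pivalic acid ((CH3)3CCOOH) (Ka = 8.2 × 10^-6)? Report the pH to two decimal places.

(CH3)3CCOOH ⇌ (CH3)3CCOO- + H+
From the ICE table, Ka = [H+]²/(0.204 − [H+]) = 8.2 × 10^-6.
Assume [H+] ≪ 0.204: [H+] ≈ √(8.2 × 10^-6 × 0.204) = 1.29 × 10^-3 M
Check: 0.63% ionized — well under 5%, approximation valid.
pH = −log(1.29 × 10^-3) = 2.89

pH = 2.89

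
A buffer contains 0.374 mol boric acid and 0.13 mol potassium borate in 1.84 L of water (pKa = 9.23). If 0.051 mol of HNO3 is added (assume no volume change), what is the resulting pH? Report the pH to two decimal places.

After neutralization: n(B(OH)3) = 0.425 mol, n(B(OH)4-) = 0.079 mol.
Henderson–Hasselbalch with mole ratio 0.079/0.425: pH = 9.23 + (-0.731)

pH = 8.50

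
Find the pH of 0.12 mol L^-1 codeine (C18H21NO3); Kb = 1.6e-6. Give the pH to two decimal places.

C18H21NO3 + H2O ⇌ C18H22NO3+ + OH-
Kb = x²/(0.12 − x) = 1.6 × 10^-6
Since Kb ≪ C₀, x ≈ √(Kb·C₀) = 4.38 × 10^-4 M.
pOH = 3.36, so pH = 14.00 − pOH = 10.64

pH = 10.64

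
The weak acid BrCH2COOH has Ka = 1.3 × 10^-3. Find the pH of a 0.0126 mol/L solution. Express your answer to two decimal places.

BrCH2COOH ⇌ BrCH2COO- + H+
Ka = [H+]²/(0.0126 − [H+]) = 1.3 × 10^-3
[H+] is not negligible relative to C₀; solve [H+]² + 0.0013·[H+] − 1.64e-05 = 0.
[H+] = [−0.0013 + √(0.0013² + 6.55e-05)]/2 = 3.45 × 10^-3 M
pH = −log[H+] = −log(3.45 × 10^-3) = 2.46

pH = 2.46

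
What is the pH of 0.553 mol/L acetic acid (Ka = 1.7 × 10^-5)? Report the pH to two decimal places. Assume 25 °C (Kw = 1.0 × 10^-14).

CH3COOH ⇌ CH3COO- + H+
Ka = x²/(0.553 − x) = 1.7 × 10^-5
Since Ka ≪ C₀, x ≈ √(Ka·C₀) = 3.07 × 10^-3 M.
(x/C₀ = 0.55% < 5%, so the approximation holds.)
pH = −log(3.07 × 10^-3) = 2.51

pH = 2.51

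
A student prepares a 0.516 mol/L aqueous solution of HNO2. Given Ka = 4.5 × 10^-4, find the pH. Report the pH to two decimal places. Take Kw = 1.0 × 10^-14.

HNO2 ⇌ NO2- + H+
Ka = [H+]²/(0.516 − [H+]) = 4.5 × 10^-4
Since Ka ≪ C₀, [H+] ≈ √(Ka·C₀) = 1.52 × 10^-2 M.
Check: 3% ionized — well under 5%, approximation valid.
pH = −log[H+] = −log(1.52 × 10^-2) = 1.82

pH = 1.82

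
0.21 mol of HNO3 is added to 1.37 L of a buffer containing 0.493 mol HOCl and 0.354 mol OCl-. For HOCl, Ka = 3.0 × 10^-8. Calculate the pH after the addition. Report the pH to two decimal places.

pH = 6.83

After neutralization: n(HOCl) = 0.703 mol, n(OCl-) = 0.144 mol.
pKa = −log(3.0 × 10^-8) = 7.523
Henderson–Hasselbalch with mole ratio 0.144/0.703: pH = 7.523 + (-0.689)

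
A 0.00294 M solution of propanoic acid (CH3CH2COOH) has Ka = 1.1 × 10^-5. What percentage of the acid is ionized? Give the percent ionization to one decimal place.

CH3CH2COOH ⇌ CH3CH2COO- + H+; let x = [H+] at equilibrium.
Solve x² + 1.1e-05x − 3.23e-08 = 0 → x = 1.74 × 10^-4 M
% ionization = x/C₀ × 100% = 1.74 × 10^-4/0.00294 × 100% = 5.9%

5.9%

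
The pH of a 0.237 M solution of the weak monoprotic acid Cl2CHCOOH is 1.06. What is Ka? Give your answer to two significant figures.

Ka = 5.1 × 10^-2

[H+] = 10^(-1.06) = 8.71 × 10^-2 M
At equilibrium [HA] = 0.237 − 8.71 × 10^-2 = 1.50 × 10^-1 M
Ka = [H+][A-]/[HA] = (8.71 × 10^-2)² / 1.50 × 10^-1 = 5.1 × 10^-2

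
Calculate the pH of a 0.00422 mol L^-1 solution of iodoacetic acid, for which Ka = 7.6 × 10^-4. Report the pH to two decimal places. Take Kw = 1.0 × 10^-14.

ICH2COOH ⇌ ICH2COO- + H+
From the ICE table, Ka = [H+]²/(0.00422 − [H+]) = 7.6 × 10^-4.
[H+] is not negligible relative to C₀; solve [H+]² + 0.00076·[H+] − 3.21e-06 = 0.
[H+] = [−0.00076 + √(0.00076² + 1.28e-05)]/2 = 1.45 × 10^-3 M
pH = −log(1.45 × 10^-3) = 2.84

pH = 2.84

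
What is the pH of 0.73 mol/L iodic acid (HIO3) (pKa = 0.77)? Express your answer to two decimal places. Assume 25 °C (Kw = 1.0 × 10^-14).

pH = 0.56

HIO3 ⇌ IO3- + H+
Ka = 10^(−0.77) = 1.70 × 10^-1
Ka = x²/(0.73 − x) = 1.70 × 10^-1
x is not negligible relative to C₀; solve x² + 0.17·x − 0.124 = 0.
x = (−Ka + √(Ka² + 4·Ka·C₀))/2 = 2.77 × 10^-1 M
pH = −log[H+] = −log(2.77 × 10^-1) = 0.56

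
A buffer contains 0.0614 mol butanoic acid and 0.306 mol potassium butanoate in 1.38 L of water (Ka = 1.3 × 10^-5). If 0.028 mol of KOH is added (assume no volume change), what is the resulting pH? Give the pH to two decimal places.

pH = 5.89

After neutralization: n(CH3(CH2)2COOH) = 0.0334 mol, n(CH3(CH2)2COO-) = 0.334 mol.
pKa = −log(1.3 × 10^-5) = 4.886
pH = pKa + log([A⁻]/[HA]) = 4.886 + log(0.334/0.0334) = 4.886 +1.000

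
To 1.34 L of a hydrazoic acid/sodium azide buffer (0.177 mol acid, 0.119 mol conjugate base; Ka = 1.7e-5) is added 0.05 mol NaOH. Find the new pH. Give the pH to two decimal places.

OH- converts HN3 to N3-: HN3 → 0.127 mol, N3- → 0.169 mol.
pKa = −log(1.7 × 10^-5) = 4.770
Henderson–Hasselbalch with mole ratio 0.169/0.127: pH = 4.770 + (+0.124)

pH = 4.89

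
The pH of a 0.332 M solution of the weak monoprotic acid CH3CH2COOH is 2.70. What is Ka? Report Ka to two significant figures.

Ka = 1.2 × 10^-5

[H+] = 10^(-2.70) = 2.00 × 10^-3 M
At equilibrium [HA] = 0.332 − 2.00 × 10^-3 = 3.30 × 10^-1 M
Ka = [H+][A-]/[HA] = (2.00 × 10^-3)² / 3.30 × 10^-1 = 1.2 × 10^-5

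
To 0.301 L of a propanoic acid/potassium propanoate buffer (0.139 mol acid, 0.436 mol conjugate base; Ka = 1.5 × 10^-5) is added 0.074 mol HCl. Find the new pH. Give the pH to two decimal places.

pH = 5.05

Added H+ converts CH3CH2COO- to CH3CH2COOH: CH3CH2COOH → 0.213 mol, CH3CH2COO- → 0.362 mol.
pKa = −log(1.5 × 10^-5) = 4.824
pH = pKa + log(n_CH3CH2COO-/n_CH3CH2COOH) = 4.824 + log(0.362/0.213) = 4.824 + (+0.230)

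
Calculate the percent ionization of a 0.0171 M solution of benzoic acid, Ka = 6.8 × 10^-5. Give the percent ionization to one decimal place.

6.1%

C6H5COOH ⇌ C6H5COO- + H+; let x = [H+] at equilibrium.
Solve x² + 6.8e-05x − 1.16e-06 = 0 → x = 1.04 × 10^-3 M
% ionization = x/C₀ × 100% = 1.04 × 10^-3/0.0171 × 100% = 6.1%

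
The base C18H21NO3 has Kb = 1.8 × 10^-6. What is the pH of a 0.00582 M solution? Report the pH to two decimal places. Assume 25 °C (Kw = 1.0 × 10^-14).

pH = 10.01

C18H21NO3 + H2O ⇌ C18H22NO3+ + OH-
Kb = x²/(0.00582 − x) = 1.8 × 10^-6
Assume x ≪ 0.00582: x ≈ √(1.8 × 10^-6 × 0.00582) = 1.02 × 10^-4 M
pOH = −log(1.02 × 10^-4) = 3.99; pH = 14.00 − 3.99 = 10.01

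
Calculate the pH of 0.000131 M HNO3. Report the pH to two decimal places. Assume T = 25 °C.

pH = 3.88

HNO3 is a strong acid and dissociates completely, so [H+] = 0.000131 M.
pH = -log(0.000131) = 3.88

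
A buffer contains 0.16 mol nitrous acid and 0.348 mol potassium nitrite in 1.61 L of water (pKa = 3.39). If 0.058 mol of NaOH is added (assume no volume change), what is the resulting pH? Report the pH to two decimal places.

OH- converts HNO2 to NO2-: HNO2 → 0.102 mol, NO2- → 0.406 mol.
Henderson–Hasselbalch with mole ratio 0.406/0.102: pH = 3.39 + (+0.600)

pH = 3.99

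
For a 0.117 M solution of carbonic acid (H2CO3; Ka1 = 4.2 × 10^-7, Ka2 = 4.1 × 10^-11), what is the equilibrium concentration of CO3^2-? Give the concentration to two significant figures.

4.1 × 10^-11 M

First ionization gives [H+] ≈ [HCO3-] = 2.22 × 10^-4 M.
Second step: Ka2 = [H+][CO3^2-]/[HCO3-] ≈ [CO3^2-] (since [H+] ≈ [HCO3-]).
So [CO3^2-] ≈ Ka2.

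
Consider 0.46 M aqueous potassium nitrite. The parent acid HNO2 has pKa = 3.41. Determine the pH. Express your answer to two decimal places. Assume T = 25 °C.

pH = 8.54

NO2- is the conjugate base of the weak acid HNO2.
Ka = 10^(−3.41) = 3.89 × 10^-4
Kb = Kw/Ka = 1.0×10^-14 / 3.89 × 10^-4 = 2.57 × 10^-11
Kb = [OH-]²/(0.46 − [OH-]) = 2.57 × 10^-11
Neglecting [OH-] in the denominator: [OH-] = √(2.57 × 10^-11 × 0.46) = 3.44 × 10^-6 M
Check: 0.00075% ionized — well under 5%, approximation valid.
pOH = −log(3.44 × 10^-6) = 5.46; pH = 14.00 − 5.46 = 8.54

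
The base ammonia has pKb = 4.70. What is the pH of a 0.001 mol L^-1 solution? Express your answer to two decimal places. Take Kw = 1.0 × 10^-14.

NH3 + H2O ⇌ NH4+ + OH-
Kb = 10^(−4.70) = 2.00 × 10^-5
Kb = x²/(0.001 − x) = 2.00 × 10^-5
Here C₀/Kb ≈ 50, so the small-x approximation fails. Use the quadratic:
x = (−Kb + √(Kb² + 4·Kb·C₀))/2 = 1.32 × 10^-4 M
pOH = 3.88, so pH = 14.00 − pOH = 10.12

pH = 10.12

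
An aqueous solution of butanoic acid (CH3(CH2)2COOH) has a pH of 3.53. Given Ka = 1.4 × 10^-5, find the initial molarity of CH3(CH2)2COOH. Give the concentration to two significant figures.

C₀ = 6.5 × 10^-3 M

[H+] = 10^(-3.53) = 2.95 × 10^-4 M = x
Ka = x²/(C₀ − x) ⇒ C₀ = x + x²/Ka
C₀ = 2.95 × 10^-4 + (2.95 × 10^-4)²/(1.4 × 10^-5) = 6.51 × 10^-3 M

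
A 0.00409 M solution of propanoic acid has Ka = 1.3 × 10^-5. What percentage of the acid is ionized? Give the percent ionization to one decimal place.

5.5%

CH3CH2COOH ⇌ CH3CH2COO- + H+; let x = [H+] at equilibrium.
Ka = x²/(C₀ − x); solving the quadratic gives x = 2.24 × 10^-4 M.
Fraction ionized = 2.24 × 10^-4 / 0.00409 = 0.0548 → 5.5%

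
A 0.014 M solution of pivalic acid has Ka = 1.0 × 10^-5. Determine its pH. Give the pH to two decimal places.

(CH3)3CCOOH ⇌ (CH3)3CCOO- + H+
Ka = x²/(0.014 − x) = 1.0 × 10^-5
Neglecting x in the denominator: x = √(1.0 × 10^-5 × 0.014) = 3.74 × 10^-4 M
pH = −log(3.74 × 10^-4) = 3.43

pH = 3.43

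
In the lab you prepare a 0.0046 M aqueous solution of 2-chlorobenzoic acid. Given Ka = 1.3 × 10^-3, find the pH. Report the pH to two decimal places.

ClC6H4COOH ⇌ ClC6H4COO- + H+
From the ICE table, Ka = x²/(0.0046 − x) = 1.3 × 10^-3.
The 5% rule fails; solving x² + Ka·x − Ka·C₀ = 0 exactly:
x = [−0.0013 + √(0.0013² + 2.39e-05)]/2 = 1.88 × 10^-3 M
pH = −log[H+] = −log(1.88 × 10^-3) = 2.73

pH = 2.73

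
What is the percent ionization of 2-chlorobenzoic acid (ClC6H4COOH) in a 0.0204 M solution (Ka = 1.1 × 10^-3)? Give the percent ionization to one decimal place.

20.7%

ClC6H4COOH ⇌ ClC6H4COO- + H+; let x = [H+] at equilibrium.
Ka = x²/(C₀ − x); solving the quadratic gives x = 4.22 × 10^-3 M.
% ionization = x/C₀ × 100% = 4.22 × 10^-3/0.0204 × 100% = 20.7%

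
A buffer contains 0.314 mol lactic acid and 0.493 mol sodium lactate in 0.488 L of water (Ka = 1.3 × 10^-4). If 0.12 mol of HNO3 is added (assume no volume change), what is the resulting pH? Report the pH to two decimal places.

pH = 3.82

Added H+ converts CH3CH(OH)COO- to CH3CH(OH)COOH: CH3CH(OH)COOH → 0.434 mol, CH3CH(OH)COO- → 0.373 mol.
pKa = −log(1.3 × 10^-4) = 3.886
pH = pKa + log(n_CH3CH(OH)COO-/n_CH3CH(OH)COOH) = 3.886 + log(0.373/0.434) = 3.886 + (-0.066)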